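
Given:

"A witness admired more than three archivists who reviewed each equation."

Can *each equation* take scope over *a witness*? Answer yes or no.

Structurally, *each equation* is inside the relative clause *who reviewed each equation* modifying *more than three archivists*.
Relative clauses are scope islands: a quantifier cannot QR out of a relative clause to take scope in the matrix clause.
*each equation* > *a witness* would require crossing that boundary, which is illicit.

No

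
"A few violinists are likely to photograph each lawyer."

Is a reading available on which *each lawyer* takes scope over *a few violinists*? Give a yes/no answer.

Yes

The matrix predicate is a raising verb, whose infinitival complement is not a scope island — *each lawyer* can QR into the matrix clause.
Nothing blocks QR of the lower DP to a position above the higher one, so inverse scope is available.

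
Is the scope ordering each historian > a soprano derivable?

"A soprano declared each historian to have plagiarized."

Yes

*each historian* is an ECM subject; ECM complements are not islands, and the embedded quantifier may take matrix scope.
No island intervenes, so both surface and inverse scope are derivable.
Both orderings are possible: *a soprano* > *each historian* and *each historian* > *a soprano*.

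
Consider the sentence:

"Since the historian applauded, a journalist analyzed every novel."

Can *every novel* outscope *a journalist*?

*every novel* is a matrix argument; the adjunct is an island but the target quantifier is outside it.
Ordinary QR to a clause-peripheral position gives the wide-scope LF for the lower DP.
Both orderings are possible: *a journalist* > *every novel* and *every novel* > *a journalist*.

Yes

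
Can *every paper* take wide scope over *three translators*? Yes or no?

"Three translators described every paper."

Yes

*every paper* and *three translators* are in the same minimal clause.
Clause-internal QR can adjoin the lower DP above the subject, yielding the inverse reading.
The sentence is scopally ambiguous between *three translators* > *every paper* and *every paper* > *three translators*.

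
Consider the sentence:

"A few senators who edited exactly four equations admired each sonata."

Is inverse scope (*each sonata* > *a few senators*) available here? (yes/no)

*each sonata* is a matrix argument; only *a few senators* is modified by the relative clause *who edited exactly four equations*, so the RC island is irrelevant to the target quantifier.
QR within a single clause is free, so the lower quantifier may take scope over the higher one.

Yes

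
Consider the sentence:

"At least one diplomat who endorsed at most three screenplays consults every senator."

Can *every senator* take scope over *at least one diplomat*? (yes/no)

Yes

The RC *who endorsed at most three screenplays* is an island, but *every senator* is not inside it — it is the matrix object, a clausemate of *at least one diplomat*.
Since no island is crossed, the inverse ordering is licensed alongside surface scope.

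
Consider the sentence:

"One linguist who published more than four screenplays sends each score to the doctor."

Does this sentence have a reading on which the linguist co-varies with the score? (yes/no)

The described interpretation is the *each score* > *one linguist* scoping.
*each score* is a matrix argument; only *one linguist* is modified by the relative clause *who published more than four screenplays*, so the RC island is irrelevant to the target quantifier.
Since no island is crossed, the inverse ordering is licensed alongside surface scope.

Yes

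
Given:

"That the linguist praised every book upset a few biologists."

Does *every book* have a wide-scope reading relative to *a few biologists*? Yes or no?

No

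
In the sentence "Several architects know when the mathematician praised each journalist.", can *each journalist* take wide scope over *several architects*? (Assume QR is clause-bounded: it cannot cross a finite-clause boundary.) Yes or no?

The DP *each journalist* is contained in the embedded question *when the mathematician praised each journalist*.
Embedded wh-clauses are opaque for QR, so the quantifier stays inside the question.
There is no licit LF on which *each journalist* c-commands *several architects*.

No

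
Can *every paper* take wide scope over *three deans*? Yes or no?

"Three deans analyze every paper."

Yes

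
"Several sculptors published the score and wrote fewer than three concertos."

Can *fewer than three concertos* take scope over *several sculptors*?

The target quantifier *fewer than three concertos* is part of one conjunct of the coordinate structure (*wrote fewer than three concertos*).
The Coordinate Structure Constraint blocks movement (including QR) out of a single conjunct.
There is no licit LF on which *fewer than three concertos* c-commands *several sculptors*.

No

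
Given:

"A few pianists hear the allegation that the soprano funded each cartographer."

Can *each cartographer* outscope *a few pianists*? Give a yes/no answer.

*each cartographer* sits inside the complex NP *the allegation that the soprano funded each cartographer*.
The Complex NP Constraint bars QR out of the complement clause of a noun.
The inverse ordering *each cartographer* > *a few pianists* is therefore underivable.

No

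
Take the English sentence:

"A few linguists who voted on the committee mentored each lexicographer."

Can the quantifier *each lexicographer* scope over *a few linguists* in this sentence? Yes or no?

The relative clause *who voted on the committee* modifies *a few linguists*, but *each lexicographer* is not inside that relative clause — it is an argument of the matrix verb.
With no island boundary between them, the object can take inverse scope over the subject via ordinary QR within the clause.

Yes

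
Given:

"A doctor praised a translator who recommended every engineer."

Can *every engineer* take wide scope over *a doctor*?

No

Structurally, *every engineer* is inside the relative clause *who recommended every engineer* modifying *a translator*.
Relative clauses block scope extraction: QR cannot target a position outside the modified NP.
Hence only narrow scope for *every engineer* (under *a doctor*) survives.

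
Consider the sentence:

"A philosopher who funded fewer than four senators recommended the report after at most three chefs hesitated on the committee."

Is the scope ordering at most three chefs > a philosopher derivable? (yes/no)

No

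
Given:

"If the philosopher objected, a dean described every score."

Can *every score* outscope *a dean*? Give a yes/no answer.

Neither queried DP is inside the adjunct, so the adjunct-island constraint does not apply.
QR within a single clause is free, so the lower quantifier may take scope over the higher one.
Both orderings are possible: *a dean* > *every score* and *every score* > *a dean*.

Yes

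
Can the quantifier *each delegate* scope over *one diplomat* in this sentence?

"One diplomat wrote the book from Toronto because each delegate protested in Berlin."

*each delegate* sits inside the adjunct clause *because each delegate protested in Berlin*.
Adjuncts are opaque for quantifier raising; a quantifier in an adjunct stays inside it.
*each delegate* > *one diplomat* would require crossing that boundary, which is illicit.

No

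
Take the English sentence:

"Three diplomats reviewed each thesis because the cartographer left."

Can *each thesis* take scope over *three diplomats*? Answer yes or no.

The adjunct island is irrelevant here — *each thesis* and *three diplomats* are both in the matrix clause.
Clause-internal QR can adjoin the lower DP above the subject, yielding the inverse reading.

Yes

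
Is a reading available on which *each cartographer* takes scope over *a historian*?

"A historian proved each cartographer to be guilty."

ECM infinitives lack a CP barrier, so *each cartographer* can QR over the matrix subject *a historian*.
QR within a single clause is free, so the lower quantifier may take scope over the higher one.

Yes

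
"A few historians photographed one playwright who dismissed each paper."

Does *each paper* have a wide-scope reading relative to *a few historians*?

No

The DP *each paper* is contained in the relative clause *who dismissed each paper* modifying *one playwright*.
Quantifiers inside a relative clause are trapped there; the RC boundary blocks QR.
*each paper* is confined to the island and cannot take scope over *a few historians*.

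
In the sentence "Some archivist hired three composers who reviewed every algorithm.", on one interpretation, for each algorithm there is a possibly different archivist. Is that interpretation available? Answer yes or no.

The described interpretation is the *every algorithm* > *some archivist* scoping.
*every algorithm* occurs within the relative clause *who reviewed every algorithm* modifying *three composers*.
Relative clauses are scope islands: a quantifier cannot QR out of a relative clause to take scope in the matrix clause.
The inverse ordering *every algorithm* > *some archivist* is therefore underivable.

No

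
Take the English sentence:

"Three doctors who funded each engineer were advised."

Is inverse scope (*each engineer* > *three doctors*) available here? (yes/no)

Structurally, *each engineer* is inside the relative clause *who funded each engineer*.
The relative clause forms an island for QR, so the quantifier is confined to the head noun's restrictor.
Hence only narrow scope for *each engineer* (under *three doctors*) survives.

No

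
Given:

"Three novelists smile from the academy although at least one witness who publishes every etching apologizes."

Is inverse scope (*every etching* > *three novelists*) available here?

No

The DP *every etching* is contained in the relative clause *who publishes every etching*, which is itself inside the adjunct *although at least one witness who publishes every etching apologizes*.
Nested islands: the RC island is itself inside an adjunct island, so wide scope is doubly excluded.
Hence only narrow scope for *every etching* (under *three novelists*) survives.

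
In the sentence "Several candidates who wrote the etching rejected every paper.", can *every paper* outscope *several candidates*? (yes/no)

Yes

Although the sentence contains a relative clause (*who wrote the etching*), *every paper* is outside it, in the matrix VP.
Clause-internal QR can adjoin the lower DP above the subject, yielding the inverse reading.
Both orderings are possible: *several candidates* > *every paper* and *every paper* > *several candidates*.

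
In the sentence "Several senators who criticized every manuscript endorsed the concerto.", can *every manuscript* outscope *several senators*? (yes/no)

Structurally, *every manuscript* is inside the relative clause *who criticized every manuscript*.
A relative clause is a scope island — quantifier raising cannot cross its boundary.
*every manuscript* > *several senators* would require crossing that boundary, which is illicit.

No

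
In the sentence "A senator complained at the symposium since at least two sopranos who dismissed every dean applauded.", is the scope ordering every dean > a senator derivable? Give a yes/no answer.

The DP *every dean* is contained in the relative clause *who dismissed every dean*, which is itself inside the adjunct *since at least two sopranos who dismissed every dean applauded*.
Nested islands: the RC island is itself inside an adjunct island, so wide scope is doubly excluded.
So *every dean* cannot raise high enough to outscope *a senator*; only the surface ordering *a senator* > *every dean* is available.
(Only the surface reading survives: one fixed senator with respect to all the relevant deans.)

No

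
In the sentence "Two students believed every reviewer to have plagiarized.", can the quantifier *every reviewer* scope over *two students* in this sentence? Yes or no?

Yes

*every reviewer* is an ECM subject; ECM complements are not islands, and the embedded quantifier may take matrix scope.
Nothing blocks QR of the lower DP to a position above the higher one, so inverse scope is available.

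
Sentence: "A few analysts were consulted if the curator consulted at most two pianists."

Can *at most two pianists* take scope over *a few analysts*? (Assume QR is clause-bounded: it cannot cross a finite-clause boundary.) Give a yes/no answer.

No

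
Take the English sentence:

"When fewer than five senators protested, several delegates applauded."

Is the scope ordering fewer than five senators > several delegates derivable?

Structurally, *fewer than five senators* is inside the adjunct clause *when fewer than five senators protested*.
Scope out of an adjunct clause is unavailable: QR respects the adjunct-island constraint.
*fewer than five senators* is confined to the island and cannot take scope over *several delegates*.

No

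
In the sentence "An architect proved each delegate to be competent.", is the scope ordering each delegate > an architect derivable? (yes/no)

Yes

This is an ECM construction: *each delegate* is the infinitival subject, Case-marked by the matrix verb, and the infinitive is transparent for QR.
No island intervenes, so both surface and inverse scope are derivable.
The sentence is scopally ambiguous between *an architect* > *each delegate* and *each delegate* > *an architect*.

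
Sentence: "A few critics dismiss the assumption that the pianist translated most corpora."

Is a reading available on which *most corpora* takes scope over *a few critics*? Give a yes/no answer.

No

*most corpora* occurs within the complex NP *the assumption that the pianist translated most corpora*.
Since the clause is the complement of a nominal head, the CNPC blocks scope extraction.
So the wide-scope reading for *most corpora* is blocked.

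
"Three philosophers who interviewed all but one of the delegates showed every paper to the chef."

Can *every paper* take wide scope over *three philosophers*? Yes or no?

Yes

*every paper* sits in the matrix clause, not in the relative clause on *three philosophers*.
Nothing blocks QR of the lower DP to a position above the higher one, so inverse scope is available.
So *every paper* > *three philosophers* is among the available readings.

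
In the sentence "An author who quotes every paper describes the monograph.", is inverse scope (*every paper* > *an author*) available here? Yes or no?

*every paper* occurs within the relative clause *who quotes every paper*.
Relative clauses block scope extraction: QR cannot target a position outside the modified NP.
*every paper* is confined to the island and cannot take scope over *an author*.

No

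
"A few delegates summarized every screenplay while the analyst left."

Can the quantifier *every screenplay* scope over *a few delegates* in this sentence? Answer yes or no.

Neither queried DP is inside the adjunct, so the adjunct-island constraint does not apply.
No island intervenes, so both surface and inverse scope are derivable.

Yes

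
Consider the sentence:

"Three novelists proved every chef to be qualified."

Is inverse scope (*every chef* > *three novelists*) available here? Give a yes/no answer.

Yes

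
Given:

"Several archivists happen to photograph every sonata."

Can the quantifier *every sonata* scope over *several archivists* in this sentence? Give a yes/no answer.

The matrix predicate is a raising verb, whose infinitival complement is not a scope island — *every sonata* can QR into the matrix clause.
Ordinary QR to a clause-peripheral position gives the wide-scope LF for the lower DP.
Both orderings are possible: *several archivists* > *every sonata* and *every sonata* > *several archivists*.

Yes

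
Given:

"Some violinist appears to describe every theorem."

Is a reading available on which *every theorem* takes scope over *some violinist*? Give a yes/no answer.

Infinitival complements of raising predicates do not block QR; *every theorem* and *some violinist* are effectively clausemates.
QR within a single clause is free, so the lower quantifier may take scope over the higher one.
Both orderings are possible: *some violinist* > *every theorem* and *every theorem* > *some violinist*.

Yes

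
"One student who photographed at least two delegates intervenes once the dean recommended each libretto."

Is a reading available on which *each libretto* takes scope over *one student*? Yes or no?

No

The DP *each libretto* is contained in the adjunct clause *once the dean recommended each libretto*.
The adjunct-island constraint bars QR out of an adverbial clause.
So the wide-scope reading for *each libretto* is blocked.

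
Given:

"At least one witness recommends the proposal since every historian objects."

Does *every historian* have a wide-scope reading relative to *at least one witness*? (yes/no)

*every historian* is embedded in the adjunct clause *since every historian objects*.
The adjunct-island constraint bars QR out of an adverbial clause.
So the wide-scope reading for *every historian* is blocked.

No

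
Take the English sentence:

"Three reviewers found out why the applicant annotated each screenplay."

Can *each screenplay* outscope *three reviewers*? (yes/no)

No

*each screenplay* sits inside the embedded question *why the applicant annotated each screenplay*.
Embedded wh-clauses are opaque for QR, so the quantifier stays inside the question.
Hence only narrow scope for *each screenplay* (under *three reviewers*) survives.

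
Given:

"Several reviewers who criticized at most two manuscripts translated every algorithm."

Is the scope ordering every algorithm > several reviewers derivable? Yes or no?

Yes

*every algorithm* sits in the matrix clause, not in the relative clause on *several reviewers*.
QR within a single clause is free, so the lower quantifier may take scope over the higher one.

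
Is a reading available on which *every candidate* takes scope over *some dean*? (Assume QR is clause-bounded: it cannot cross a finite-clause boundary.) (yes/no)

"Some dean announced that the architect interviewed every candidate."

*every candidate* sits inside the finite complement clause *that the architect interviewed every candidate*.
With QR restricted to its own tensed clause, the embedded quantifier cannot reach a matrix scope position.
*every candidate* is confined to the island and cannot take scope over *some dean*.

No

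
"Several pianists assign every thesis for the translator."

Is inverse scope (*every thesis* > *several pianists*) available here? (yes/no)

*every thesis* and *several pianists* are in the same minimal clause.
Nothing blocks QR of the lower DP to a position above the higher one, so inverse scope is available.

Yes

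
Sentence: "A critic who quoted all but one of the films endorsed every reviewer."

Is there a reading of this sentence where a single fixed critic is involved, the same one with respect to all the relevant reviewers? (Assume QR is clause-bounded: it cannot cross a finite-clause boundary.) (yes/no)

That reading corresponds to *a critic* > *every reviewer*.
That is the surface-scope ordering, which is always one of the available readings — island constraints only ever restrict inverse scope.

Yes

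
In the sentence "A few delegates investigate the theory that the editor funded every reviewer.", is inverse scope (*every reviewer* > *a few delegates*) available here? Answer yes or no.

The DP *every reviewer* is contained in the complex NP *the theory that the editor funded every reviewer*.
The complex NP is opaque for QR — the quantifier is frozen inside the noun's complement.
*every reviewer* is confined to the island and cannot take scope over *a few delegates*.

No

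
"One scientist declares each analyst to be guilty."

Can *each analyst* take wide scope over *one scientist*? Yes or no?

ECM infinitives lack a CP barrier, so *each analyst* can QR over the matrix subject *one scientist*.
Nothing blocks QR of the lower DP to a position above the higher one, so inverse scope is available.

Yes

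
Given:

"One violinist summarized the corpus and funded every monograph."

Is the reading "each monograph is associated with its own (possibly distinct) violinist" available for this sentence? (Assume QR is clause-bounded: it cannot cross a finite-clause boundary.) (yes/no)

This is the *every monograph* > *one violinist* reading.
*every monograph* occurs within one conjunct of the coordinate structure (*funded every monograph*).
The Coordinate Structure Constraint blocks movement (including QR) out of a single conjunct.
So the wide-scope reading for *every monograph* is blocked.

No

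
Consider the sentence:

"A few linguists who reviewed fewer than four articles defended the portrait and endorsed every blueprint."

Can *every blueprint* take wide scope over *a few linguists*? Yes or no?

No

*every blueprint* sits inside one conjunct of the coordinate structure (*endorsed every blueprint*).
A quantifier cannot raise out of one conjunct of a coordination across the whole coordinate structure — the CSC applies to QR.
There is no licit LF on which *every blueprint* c-commands *a few linguists*.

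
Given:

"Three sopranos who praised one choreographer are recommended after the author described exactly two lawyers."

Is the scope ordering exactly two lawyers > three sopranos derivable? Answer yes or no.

No

Structurally, *exactly two lawyers* is inside the adjunct clause *after the author described exactly two lawyers*.
Adverbial clauses are not L-marked, so they are barriers for QR — the quantifier cannot escape the adjunct.
Hence only narrow scope for *exactly two lawyers* (under *three sopranos*) survives.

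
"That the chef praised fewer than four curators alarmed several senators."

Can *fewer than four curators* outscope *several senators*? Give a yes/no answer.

No

The DP *fewer than four curators* is contained in the sentential subject *that the chef praised fewer than four curators*.
Sentential subjects are islands: a quantifier inside the subject clause cannot raise over the matrix predicate.
So the wide-scope reading for *fewer than four curators* is blocked.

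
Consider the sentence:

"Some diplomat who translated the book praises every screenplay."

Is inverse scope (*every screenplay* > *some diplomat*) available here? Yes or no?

Yes

The relative clause *who translated the book* modifies *some diplomat*, but *every screenplay* is not inside that relative clause — it is an argument of the matrix verb.
With no island boundary between them, the object can take inverse scope over the subject via ordinary QR within the clause.
Both orderings are possible: *some diplomat* > *every screenplay* and *every screenplay* > *some diplomat*.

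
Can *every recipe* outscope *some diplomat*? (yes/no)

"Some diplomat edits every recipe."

Yes

Both DPs are arguments of the same predicate; there is no clause or island boundary between them.
With no island boundary between them, the object can take inverse scope over the subject via ordinary QR within the clause.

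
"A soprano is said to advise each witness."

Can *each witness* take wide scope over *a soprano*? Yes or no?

Yes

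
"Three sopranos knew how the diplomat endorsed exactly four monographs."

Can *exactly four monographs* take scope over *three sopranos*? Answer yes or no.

No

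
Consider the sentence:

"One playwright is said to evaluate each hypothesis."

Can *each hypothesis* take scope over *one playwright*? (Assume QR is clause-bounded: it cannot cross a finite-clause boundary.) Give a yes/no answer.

*each hypothesis* is the object of the infinitival complement of a raising predicate; raising infinitives are transparent for QR, so the two DPs are in effect clausemates.
No island intervenes, so both surface and inverse scope are derivable.
So *each hypothesis* > *one playwright* is among the available readings.

Yes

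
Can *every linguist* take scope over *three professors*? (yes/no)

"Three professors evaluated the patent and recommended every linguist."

No

The DP *every linguist* is contained in one conjunct of the coordinate structure (*recommended every linguist*).
QR out of a conjunct would have to apply non-ATB, which the CSC forbids.
So *every linguist* cannot raise to a position above *three professors*.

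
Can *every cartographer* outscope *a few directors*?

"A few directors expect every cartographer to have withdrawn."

Yes

ECM infinitives lack a CP barrier, so *every cartographer* can QR over the matrix subject *a few directors*.
Ordinary QR to a clause-peripheral position gives the wide-scope LF for the lower DP.
The sentence is scopally ambiguous between *a few directors* > *every cartographer* and *every cartographer* > *a few directors*.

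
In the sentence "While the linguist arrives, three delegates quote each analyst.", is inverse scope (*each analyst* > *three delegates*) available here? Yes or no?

Yes

*each analyst* is a matrix argument; the adjunct is an island but the target quantifier is outside it.
Since no island is crossed, the inverse ordering is licensed alongside surface scope.
Both orderings are possible: *three delegates* > *each analyst* and *each analyst* > *three delegates*.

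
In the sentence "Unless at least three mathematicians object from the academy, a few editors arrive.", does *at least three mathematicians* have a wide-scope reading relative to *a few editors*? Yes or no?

*at least three mathematicians* sits inside the adjunct clause *unless at least three mathematicians object from the academy*.
Scope out of an adjunct clause is unavailable: QR respects the adjunct-island constraint.
*at least three mathematicians* is confined to the island and cannot take scope over *a few editors*.

No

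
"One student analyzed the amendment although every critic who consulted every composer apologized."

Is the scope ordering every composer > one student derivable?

No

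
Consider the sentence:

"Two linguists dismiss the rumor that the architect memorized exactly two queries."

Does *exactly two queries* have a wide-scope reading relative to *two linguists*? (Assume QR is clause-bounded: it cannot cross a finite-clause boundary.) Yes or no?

*exactly two queries* sits inside the complex NP *the rumor that the architect memorized exactly two queries*.
The complex NP is opaque for QR — the quantifier is frozen inside the noun's complement.
The inverse ordering *exactly two queries* > *two linguists* is therefore underivable.

No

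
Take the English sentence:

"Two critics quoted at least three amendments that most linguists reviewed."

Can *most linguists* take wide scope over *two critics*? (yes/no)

No

*most linguists* sits inside the relative clause *that most linguists reviewed* modifying *at least three amendments*.
Relative clauses are scope islands: a quantifier cannot QR out of a relative clause to take scope in the matrix clause.
So *most linguists* cannot raise high enough to outscope *two critics*; only the surface ordering *two critics* > *most linguists* is available.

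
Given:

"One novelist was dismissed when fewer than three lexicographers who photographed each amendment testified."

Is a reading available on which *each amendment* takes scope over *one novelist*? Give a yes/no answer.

No

*each amendment* sits inside the relative clause *who photographed each amendment*, which is itself inside the adjunct *when fewer than three lexicographers who photographed each amendment testified*.
The quantifier would have to escape first the RC and then the adjunct — two independent island violations.
The inverse ordering *each amendment* > *one novelist* is therefore underivable.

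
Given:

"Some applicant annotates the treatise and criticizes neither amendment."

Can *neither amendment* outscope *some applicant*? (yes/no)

No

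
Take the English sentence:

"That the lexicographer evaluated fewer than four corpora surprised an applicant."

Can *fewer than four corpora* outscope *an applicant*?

No

*fewer than four corpora* sits inside the sentential subject *that the lexicographer evaluated fewer than four corpora*.
Sentential subjects are islands: a quantifier inside the subject clause cannot raise over the matrix predicate.
The ordering *fewer than four corpora* > *an applicant* is therefore underivable.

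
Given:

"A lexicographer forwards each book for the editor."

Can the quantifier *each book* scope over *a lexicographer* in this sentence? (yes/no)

Yes

*each book* is the matrix object and *a lexicographer* the matrix subject; the two are clausemates.
QR within a single clause is free, so the lower quantifier may take scope over the higher one.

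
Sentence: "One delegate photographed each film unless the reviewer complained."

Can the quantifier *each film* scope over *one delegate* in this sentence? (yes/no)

Yes

Neither queried DP is inside the adjunct, so the adjunct-island constraint does not apply.
Clause-internal QR can adjoin the lower DP above the subject, yielding the inverse reading.
Both orderings are possible: *one delegate* > *each film* and *each film* > *one delegate*.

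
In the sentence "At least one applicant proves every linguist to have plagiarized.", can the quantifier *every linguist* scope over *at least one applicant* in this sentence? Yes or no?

*every linguist* is the subject of an ECM infinitive — the infinitival complement of an ECM verb is not a scope island, so *every linguist* can raise into the matrix clause.
QR within a single clause is free, so the lower quantifier may take scope over the higher one.

Yes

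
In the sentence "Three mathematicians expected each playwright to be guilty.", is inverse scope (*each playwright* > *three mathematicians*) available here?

Yes

The ECM infinitive is scope-transparent — *each playwright* is free to raise above *three mathematicians*.
Nothing blocks QR of the lower DP to a position above the higher one, so inverse scope is available.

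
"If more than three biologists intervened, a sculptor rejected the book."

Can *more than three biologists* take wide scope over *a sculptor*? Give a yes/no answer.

The target quantifier *more than three biologists* is part of the adjunct clause *if more than three biologists intervened*.
Scope out of an adjunct clause is unavailable: QR respects the adjunct-island constraint.
*more than three biologists* > *a sculptor* would require crossing that boundary, which is illicit.

No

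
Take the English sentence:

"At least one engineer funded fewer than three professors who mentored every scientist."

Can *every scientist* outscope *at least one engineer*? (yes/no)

*every scientist* occurs within the relative clause *who mentored every scientist* modifying *fewer than three professors*.
Relative clauses block scope extraction: QR cannot target a position outside the modified NP.
There is no licit LF on which *every scientist* c-commands *at least one engineer*.

No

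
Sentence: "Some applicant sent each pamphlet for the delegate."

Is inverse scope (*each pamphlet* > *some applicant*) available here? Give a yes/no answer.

Yes

*some applicant* and *each pamphlet* are co-arguments of the matrix verb, with nothing but a clause-internal boundary between them.
No island intervenes, so both surface and inverse scope are derivable.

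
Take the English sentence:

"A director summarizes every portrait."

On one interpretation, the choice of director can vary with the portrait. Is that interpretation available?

Yes

That reading corresponds to *every portrait* > *a director*.
*every portrait* is the matrix object and *a director* the matrix subject; the two are clausemates.
Nothing blocks QR of the lower DP to a position above the higher one, so inverse scope is available.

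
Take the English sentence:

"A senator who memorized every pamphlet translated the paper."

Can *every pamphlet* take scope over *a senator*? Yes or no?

The target quantifier *every pamphlet* is part of the relative clause *who memorized every pamphlet*.
A relative clause is a scope island — quantifier raising cannot cross its boundary.
So *every pamphlet* cannot raise high enough to outscope *a senator*; only the surface ordering *a senator* > *every pamphlet* is available.

No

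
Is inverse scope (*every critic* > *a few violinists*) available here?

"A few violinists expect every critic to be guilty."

*every critic* is the subject of an ECM infinitive — the infinitival complement of an ECM verb is not a scope island, so *every critic* can raise into the matrix clause.
QR within a single clause is free, so the lower quantifier may take scope over the higher one.
Both orderings are possible: *a few violinists* > *every critic* and *every critic* > *a few violinists*.

Yes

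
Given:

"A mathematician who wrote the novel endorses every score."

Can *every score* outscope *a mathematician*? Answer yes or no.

*every score* is a matrix argument; only *a mathematician* is modified by the relative clause *who wrote the novel*, so the RC island is irrelevant to the target quantifier.
Since no island is crossed, the inverse ordering is licensed alongside surface scope.

Yes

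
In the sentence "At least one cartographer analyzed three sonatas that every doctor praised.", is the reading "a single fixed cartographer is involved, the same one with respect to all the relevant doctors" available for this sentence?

Yes

The paraphrase describes the scope ordering *at least one cartographer* > *every doctor*.
That is the surface-scope ordering, which is always one of the available readings — island constraints only ever restrict inverse scope.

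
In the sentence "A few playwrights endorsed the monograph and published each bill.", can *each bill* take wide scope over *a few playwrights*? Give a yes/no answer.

Structurally, *each bill* is inside one conjunct of the coordinate structure (*published each bill*).
A quantifier cannot raise out of one conjunct of a coordination across the whole coordinate structure — the CSC applies to QR.
So the wide-scope reading for *each bill* is blocked.

No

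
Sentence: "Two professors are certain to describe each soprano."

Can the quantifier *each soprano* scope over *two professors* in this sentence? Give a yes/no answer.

*each soprano* is the object of the infinitival complement of a raising predicate; raising infinitives are transparent for QR, so the two DPs are in effect clausemates.
With no island boundary between them, the object can take inverse scope over the subject via ordinary QR within the clause.

Yes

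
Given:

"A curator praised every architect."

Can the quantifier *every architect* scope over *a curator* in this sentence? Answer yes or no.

*a curator* and *every architect* are co-arguments of the matrix verb, with nothing but a clause-internal boundary between them.
With no island boundary between them, the object can take inverse scope over the subject via ordinary QR within the clause.
The sentence is scopally ambiguous between *a curator* > *every architect* and *every architect* > *a curator*.

Yes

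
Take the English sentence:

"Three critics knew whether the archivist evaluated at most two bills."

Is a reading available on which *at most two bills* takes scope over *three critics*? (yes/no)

The DP *at most two bills* is contained in the embedded question *whether the archivist evaluated at most two bills*.
The wh-island constraint blocks QR out of an embedded interrogative.
So the wide-scope reading for *at most two bills* is blocked.

No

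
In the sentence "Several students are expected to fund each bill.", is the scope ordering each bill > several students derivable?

Yes

The matrix predicate is a raising verb, whose infinitival complement is not a scope island — *each bill* can QR into the matrix clause.
Clause-internal QR can adjoin the lower DP above the subject, yielding the inverse reading.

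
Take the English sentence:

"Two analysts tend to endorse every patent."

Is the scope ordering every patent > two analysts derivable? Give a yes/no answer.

Yes

Raising constructions are monoclausal for scope purposes; *every patent* is not separated from *two analysts* by any island.
Since no island is crossed, the inverse ordering is licensed alongside surface scope.
The sentence is scopally ambiguous between *two analysts* > *every patent* and *every patent* > *two analysts*.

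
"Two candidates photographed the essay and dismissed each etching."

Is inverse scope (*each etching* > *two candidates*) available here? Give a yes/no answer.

*each etching* is embedded in one conjunct of the coordinate structure (*dismissed each etching*).
The Coordinate Structure Constraint blocks movement (including QR) out of a single conjunct.
So the wide-scope reading for *each etching* is blocked.

No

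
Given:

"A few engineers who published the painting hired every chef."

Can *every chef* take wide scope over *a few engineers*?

The RC *who published the painting* is an island, but *every chef* is not inside it — it is the matrix object, a clausemate of *a few engineers*.
With no island boundary between them, the object can take inverse scope over the subject via ordinary QR within the clause.
Both orderings are possible: *a few engineers* > *every chef* and *every chef* > *a few engineers*.

Yes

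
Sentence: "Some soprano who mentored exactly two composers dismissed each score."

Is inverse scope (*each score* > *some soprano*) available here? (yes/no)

The relative clause *who mentored exactly two composers* modifies *some soprano*, but *each score* is not inside that relative clause — it is an argument of the matrix verb.
With no island boundary between them, the object can take inverse scope over the subject via ordinary QR within the clause.
Both orderings are possible: *some soprano* > *each score* and *each score* > *some soprano*.

Yes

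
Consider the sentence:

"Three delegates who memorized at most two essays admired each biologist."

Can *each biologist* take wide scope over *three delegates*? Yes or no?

Yes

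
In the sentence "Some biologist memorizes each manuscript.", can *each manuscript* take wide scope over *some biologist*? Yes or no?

Yes

*each manuscript* and *some biologist* are in the same minimal clause.
Nothing blocks QR of the lower DP to a position above the higher one, so inverse scope is available.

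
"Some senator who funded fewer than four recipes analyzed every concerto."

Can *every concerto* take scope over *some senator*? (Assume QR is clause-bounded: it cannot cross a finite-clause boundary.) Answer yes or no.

Yes

*every concerto* is a matrix argument; only *some senator* is modified by the relative clause *who funded fewer than four recipes*, so the RC island is irrelevant to the target quantifier.
QR within a single clause is free, so the lower quantifier may take scope over the higher one.
So *every concerto* > *some senator* is among the available readings.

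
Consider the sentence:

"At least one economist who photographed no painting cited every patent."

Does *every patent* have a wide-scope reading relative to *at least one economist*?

Yes

The RC *who photographed no painting* is an island, but *every patent* is not inside it — it is the matrix object, a clausemate of *at least one economist*.
Ordinary QR to a clause-peripheral position gives the wide-scope LF for the lower DP.
So *every patent* > *at least one economist* is among the available readings.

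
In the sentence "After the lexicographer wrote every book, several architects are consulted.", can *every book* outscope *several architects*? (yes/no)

No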